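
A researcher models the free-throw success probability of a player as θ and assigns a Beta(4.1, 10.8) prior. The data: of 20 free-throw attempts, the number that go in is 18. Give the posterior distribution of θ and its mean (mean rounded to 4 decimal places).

Posterior: Beta(22.1, 12.8); mean ≈ 0.6332

The binomial likelihood is conjugate to the Beta prior: with 18 successes and 2 failures, the posterior is Beta(4.1+18, 10.8+2) = Beta(22.1, 12.8).
Posterior mean = α/(α+β) = 22.1/34.9 = 0.6332.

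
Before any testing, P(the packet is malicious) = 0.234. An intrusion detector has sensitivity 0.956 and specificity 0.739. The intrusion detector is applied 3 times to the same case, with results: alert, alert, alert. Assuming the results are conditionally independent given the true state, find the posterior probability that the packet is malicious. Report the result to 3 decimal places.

Posterior P(H) ≈ 0.938

Let H be the event that the packet is malicious; start with P(H) = 0.234. P('alert'|H) = 0.956, P('alert'|¬H) = 0.261.
Update on result 1 ('alert'): P(H) ← 0.956·0.2340 / (0.956·0.2340 + 0.261·0.7660) = 0.22370/0.42363 = 0.5281.
Update on result 2 ('alert'): P(H) ← 0.956·0.5281 / (0.956·0.5281 + 0.261·0.4719) = 0.50483/0.62800 = 0.8039.
Update on result 3 ('alert'): P(H) ← 0.956·0.8039 / (0.956·0.8039 + 0.261·0.1961) = 0.76849/0.81968 = 0.9375.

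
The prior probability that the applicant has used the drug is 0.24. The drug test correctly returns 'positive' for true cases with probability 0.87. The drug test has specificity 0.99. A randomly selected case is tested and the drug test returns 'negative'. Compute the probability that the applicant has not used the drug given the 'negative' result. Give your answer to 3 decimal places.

P(¬H | E) ≈ 0.960

Write H for 'the applicant has used the drug'. Prior odds H:¬H = 0.24/0.76 = 0.31579. For the 'negative' outcome, the likelihood ratio is 0.13/0.99 = 0.13131.
Posterior odds = 0.31579 × 0.13131 = 0.041467, so P(H|E) = 0.041467/(1+0.041467) = 0.040. Then P(¬H|E) = 1 − 0.040 = 0.960.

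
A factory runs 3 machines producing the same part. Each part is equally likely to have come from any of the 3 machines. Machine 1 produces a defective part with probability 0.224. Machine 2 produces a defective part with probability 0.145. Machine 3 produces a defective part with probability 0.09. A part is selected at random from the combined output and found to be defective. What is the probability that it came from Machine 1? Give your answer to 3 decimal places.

Tabulate prior·likelihood by source: [1] prior 0.333333, lik 0.224, product 0.07467; [2] prior 0.333333, lik 0.145, product 0.04833; [3] prior 0.333333, lik 0.09, product 0.03000.
Normalizing constant = 0.15300; the posterior for Machine 1 is its product over the sum, 0.07467/0.15300 = 0.488.

Posterior probability ≈ 0.488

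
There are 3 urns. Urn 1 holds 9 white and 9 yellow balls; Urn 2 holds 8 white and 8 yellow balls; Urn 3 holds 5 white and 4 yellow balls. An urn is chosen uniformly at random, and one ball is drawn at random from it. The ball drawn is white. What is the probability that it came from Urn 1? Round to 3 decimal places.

Posterior probability ≈ 0.321

P(white|Urn 1) = 0.5; P(white|Urn 2) = 0.5; P(white|Urn 3) = 0.5556.
Prior × likelihood for each source: 0.333333·0.5=0.1667, 0.333333·0.5=0.1667, 0.333333·0.5556=0.1852. Summing gives P(white) = 0.51852.
P(Urn 1 | white) = 0.1667 / 0.51852 = 0.321.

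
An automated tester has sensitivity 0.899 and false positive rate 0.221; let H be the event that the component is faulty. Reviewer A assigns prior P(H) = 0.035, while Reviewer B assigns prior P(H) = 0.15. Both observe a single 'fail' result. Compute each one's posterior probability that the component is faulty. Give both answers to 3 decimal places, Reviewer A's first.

The likelihood ratio for a 'fail' result is 0.899/0.221 = 4.0679.
Reviewer A: prior odds 0.035/0.965 = 0.036269; posterior odds 0.14754; posterior probability 0.129.
Reviewer B: prior odds 0.15/0.85 = 0.17647; posterior odds 0.71786; posterior probability 0.418.

Reviewer A: 0.129; Reviewer B: 0.418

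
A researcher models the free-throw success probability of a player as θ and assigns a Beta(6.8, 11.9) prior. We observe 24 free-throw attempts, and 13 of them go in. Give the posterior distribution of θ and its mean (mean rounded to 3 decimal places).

Observing 13 successes and 11 failures updates Beta(6.8, 11.9) by adding the success and failure counts to the two shape parameters: α = 6.8+13 = 19.8, β = 11.9+11 = 22.9.
E[θ | data] = 19.8/(19.8+22.9) = 0.464.

Posterior: Beta(19.8, 22.9); mean ≈ 0.464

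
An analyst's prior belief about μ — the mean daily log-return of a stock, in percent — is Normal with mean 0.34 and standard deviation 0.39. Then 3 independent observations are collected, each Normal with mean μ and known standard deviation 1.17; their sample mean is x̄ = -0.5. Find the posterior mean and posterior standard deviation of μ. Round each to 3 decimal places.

Posterior mean ≈ 0.130; posterior SD ≈ 0.338

Prior precision 1/τ₀² = 1/0.39² = 6.57462; data precision n/σ² = 3/1.17² = 2.19154.
Posterior precision = 6.57462 + 2.19154 = 8.76616, giving posterior SD = 1/√8.76616 = 0.338.
Posterior mean = (6.57462·0.34 + 2.19154·-0.5) / 8.76616 = 0.130.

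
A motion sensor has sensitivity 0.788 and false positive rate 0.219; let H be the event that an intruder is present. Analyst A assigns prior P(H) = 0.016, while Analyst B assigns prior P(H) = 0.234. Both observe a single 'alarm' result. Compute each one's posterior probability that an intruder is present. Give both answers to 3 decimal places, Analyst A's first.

Analyst A: 0.055; Analyst B: 0.524

The likelihood ratio for an 'alarm' result is 0.788/0.219 = 3.5982.
Analyst A: prior odds 0.016/0.984 = 0.016260; posterior odds 0.058507; posterior probability 0.055.
Analyst B: prior odds 0.234/0.766 = 0.30548; posterior odds 1.0992; posterior probability 0.524.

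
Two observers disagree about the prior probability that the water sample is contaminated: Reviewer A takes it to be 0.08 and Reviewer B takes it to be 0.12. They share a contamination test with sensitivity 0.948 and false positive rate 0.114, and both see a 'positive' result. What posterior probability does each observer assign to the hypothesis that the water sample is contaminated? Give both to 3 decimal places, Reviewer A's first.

Reviewer A: 0.420; Reviewer B: 0.531

P('+'|H) = 0.948, P('+'|¬H) = 0.114.
Reviewer A: numerator 0.948·0.08 = 0.075840; evidence = 0.075840+0.114·0.92 = 0.18072; posterior = 0.420.
Reviewer B: numerator 0.948·0.12 = 0.11376; evidence = 0.11376+0.114·0.88 = 0.21408; posterior = 0.531.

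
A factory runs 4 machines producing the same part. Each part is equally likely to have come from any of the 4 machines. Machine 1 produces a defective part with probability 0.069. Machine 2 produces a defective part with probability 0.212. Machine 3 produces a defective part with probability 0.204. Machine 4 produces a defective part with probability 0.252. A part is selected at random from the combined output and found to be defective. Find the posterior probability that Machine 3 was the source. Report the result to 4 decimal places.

Tabulate prior·likelihood by source: [1] prior 0.25, lik 0.069, product 0.01725; [2] prior 0.25, lik 0.212, product 0.05300; [3] prior 0.25, lik 0.204, product 0.05100; [4] prior 0.25, lik 0.252, product 0.06300.
Normalizing constant = 0.18425; the posterior for Machine 3 is its product over the sum, 0.05100/0.18425 = 0.2768.

Posterior probability ≈ 0.2768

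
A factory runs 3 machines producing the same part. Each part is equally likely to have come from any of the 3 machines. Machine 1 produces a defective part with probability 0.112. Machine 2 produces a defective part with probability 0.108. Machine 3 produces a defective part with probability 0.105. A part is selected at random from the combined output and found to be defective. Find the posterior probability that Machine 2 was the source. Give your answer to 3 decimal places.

P(defective|M1) = 0.112; P(defective|M2) = 0.108; P(defective|M3) = 0.105.
Prior × likelihood for each source: 0.333333·0.112=0.03733, 0.333333·0.108=0.03600, 0.333333·0.105=0.03500. Summing gives P(defective) = 0.10833.
P(Machine 2 | defective) = 0.03600 / 0.10833 = 0.332.

Posterior probability ≈ 0.332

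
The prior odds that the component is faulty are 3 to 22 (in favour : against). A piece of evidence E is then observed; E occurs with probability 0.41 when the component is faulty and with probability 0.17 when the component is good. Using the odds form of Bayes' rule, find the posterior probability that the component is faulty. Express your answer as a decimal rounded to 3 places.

Prior odds = 3/22 = 0.13636.
Likelihood ratio for E = 0.41/0.17 = 2.4118.
Posterior odds = prior odds × LR = 0.32888.
Posterior probability = odds/(1+odds) = 0.32888/1.3289 = 0.247.

Posterior probability ≈ 0.247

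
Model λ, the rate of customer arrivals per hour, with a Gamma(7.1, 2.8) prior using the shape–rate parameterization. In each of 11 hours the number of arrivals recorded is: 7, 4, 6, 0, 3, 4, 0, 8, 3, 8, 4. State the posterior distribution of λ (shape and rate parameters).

Posterior: Gamma(shape=54.1, rate=13.8)

The Poisson likelihood adds the total count to the shape and the number of exposure periods to the rate. Here ∑xᵢ = 47 and n = 11, so shape 7.1→54.1 and rate 2.8→13.8.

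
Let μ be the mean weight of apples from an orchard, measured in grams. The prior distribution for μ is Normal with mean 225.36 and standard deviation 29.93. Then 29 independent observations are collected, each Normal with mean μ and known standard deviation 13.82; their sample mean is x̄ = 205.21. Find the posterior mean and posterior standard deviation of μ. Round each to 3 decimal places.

Posterior mean ≈ 205.357; posterior SD ≈ 2.557

With known σ, the Normal prior is conjugate. Weight on the data is w = (n/σ²)/(n/σ² + 1/τ₀²) = 0.151839/(0.151839+0.00111631) = 0.99270.
Posterior mean = w·x̄ + (1−w)·μ₀ = 0.99270·205.21 + 0.0072983·225.36 = 205.357. Posterior variance = 1/(0.151839+0.00111631) = 6.53788, so SD = 2.557.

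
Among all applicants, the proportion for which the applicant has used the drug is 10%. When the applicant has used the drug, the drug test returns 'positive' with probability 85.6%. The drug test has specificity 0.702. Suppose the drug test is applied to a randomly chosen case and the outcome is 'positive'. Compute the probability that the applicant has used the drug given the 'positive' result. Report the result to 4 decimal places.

Write H for 'the applicant has used the drug'. Prior odds H:¬H = 0.1/0.9 = 0.11111. For the 'positive' outcome, the likelihood ratio is 0.856/0.298 = 2.8725.
Posterior odds = 0.11111 × 2.8725 = 0.31916, so P(H|E) = 0.31916/(1+0.31916) = 0.2419.

P(H | E) ≈ 0.2419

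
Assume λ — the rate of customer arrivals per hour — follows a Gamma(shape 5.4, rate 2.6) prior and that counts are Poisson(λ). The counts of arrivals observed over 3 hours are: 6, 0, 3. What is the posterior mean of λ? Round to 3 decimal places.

The Poisson likelihood adds the total count to the shape and the number of exposure periods to the rate. Here ∑xᵢ = 9 and n = 3, so shape 5.4→14.4 and rate 2.6→5.6.
Posterior mean = shape/rate = 14.4/5.6 = 2.571.

Posterior mean ≈ 2.571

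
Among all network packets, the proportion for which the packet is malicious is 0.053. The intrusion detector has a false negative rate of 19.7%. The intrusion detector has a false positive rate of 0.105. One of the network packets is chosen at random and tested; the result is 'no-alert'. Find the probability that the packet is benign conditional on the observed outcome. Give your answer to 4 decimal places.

Let H be the event that the packet is malicious. P(H) = 0.053, so P(¬H) = 0.947. With E the 'no-alert' result, P(E|H) = 0.197 and P(E|¬H) = 0.895.
P(E) = 0.197·0.053 + 0.895·0.947 = 0.010441 + 0.84757 = 0.85801.
By Bayes' theorem, P(H|E) = 0.010441 / 0.85801 = 0.0122. Hence P(¬H|E) = 1 − 0.0122 = 0.9878.

P(¬H | E) ≈ 0.9878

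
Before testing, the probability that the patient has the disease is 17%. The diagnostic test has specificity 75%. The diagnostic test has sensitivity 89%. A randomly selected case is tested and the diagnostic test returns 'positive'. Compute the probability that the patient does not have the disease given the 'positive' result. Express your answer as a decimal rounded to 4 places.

Let H be the event that the patient has the disease. P(H) = 0.17, so P(¬H) = 0.83. With E the 'positive' result, P(E|H) = 0.89 and P(E|¬H) = 0.25.
P(E) = 0.89·0.17 + 0.25·0.83 = 0.15130 + 0.20750 = 0.35880.
By Bayes' theorem, P(H|E) = 0.15130 / 0.35880 = 0.4217. Hence P(¬H|E) = 1 − 0.4217 = 0.5783.

P(¬H | E) ≈ 0.5783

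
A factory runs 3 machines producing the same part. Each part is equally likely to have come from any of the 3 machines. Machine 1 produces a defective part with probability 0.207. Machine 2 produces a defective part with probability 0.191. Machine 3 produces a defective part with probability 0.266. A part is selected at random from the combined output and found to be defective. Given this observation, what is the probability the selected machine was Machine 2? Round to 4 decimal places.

Posterior probability ≈ 0.2877

Tabulate prior·likelihood by source: [1] prior 0.333333, lik 0.207, product 0.06900; [2] prior 0.333333, lik 0.191, product 0.06367; [3] prior 0.333333, lik 0.266, product 0.08867.
Normalizing constant = 0.22133; the posterior for Machine 2 is its product over the sum, 0.06367/0.22133 = 0.2877.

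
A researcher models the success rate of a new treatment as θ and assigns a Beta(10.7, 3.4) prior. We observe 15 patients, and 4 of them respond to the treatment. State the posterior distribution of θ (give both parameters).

The binomial likelihood is conjugate to the Beta prior: with 4 successes and 11 failures, the posterior is Beta(10.7+4, 3.4+11) = Beta(14.7, 14.4).

Posterior: Beta(14.7, 14.4)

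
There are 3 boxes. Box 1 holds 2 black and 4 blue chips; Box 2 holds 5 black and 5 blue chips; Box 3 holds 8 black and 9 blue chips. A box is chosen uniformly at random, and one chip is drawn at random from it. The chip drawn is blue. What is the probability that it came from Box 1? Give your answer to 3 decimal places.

Posterior probability ≈ 0.393

P(blue|Box 1) = 0.6667; P(blue|Box 2) = 0.5; P(blue|Box 3) = 0.5294.
Prior × likelihood for each source: 0.333333·0.6667=0.2222, 0.333333·0.5=0.1667, 0.333333·0.5294=0.1765. Summing gives P(blue) = 0.56536.
P(Box 1 | blue) = 0.2222 / 0.56536 = 0.393.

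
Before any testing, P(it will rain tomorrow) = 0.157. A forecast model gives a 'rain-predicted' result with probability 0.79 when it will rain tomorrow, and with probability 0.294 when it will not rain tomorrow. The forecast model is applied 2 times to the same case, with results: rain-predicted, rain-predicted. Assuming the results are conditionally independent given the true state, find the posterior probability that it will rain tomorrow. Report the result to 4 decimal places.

Posterior P(H) ≈ 0.5735

Let H be the event that it will rain tomorrow; start with P(H) = 0.157. P('rain-predicted'|H) = 0.79, P('rain-predicted'|¬H) = 0.294.
Update on result 1 ('rain-predicted'): P(H) ← 0.79·0.1570 / (0.79·0.1570 + 0.294·0.8430) = 0.12403/0.37187 = 0.3335.
Update on result 2 ('rain-predicted'): P(H) ← 0.79·0.3335 / (0.79·0.3335 + 0.294·0.6665) = 0.26349/0.45943 = 0.5735.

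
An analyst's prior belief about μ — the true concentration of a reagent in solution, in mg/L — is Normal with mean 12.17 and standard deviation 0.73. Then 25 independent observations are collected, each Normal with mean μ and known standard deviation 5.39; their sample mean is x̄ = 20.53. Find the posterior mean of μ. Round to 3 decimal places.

Prior precision 1/τ₀² = 1/0.73² = 1.87652; data precision n/σ² = 25/5.39² = 0.860523.
Posterior precision = 1.87652 + 0.860523 = 2.73705.
Posterior mean = (1.87652·12.17 + 0.860523·20.53) / 2.73705 = 14.798.

Posterior mean ≈ 14.798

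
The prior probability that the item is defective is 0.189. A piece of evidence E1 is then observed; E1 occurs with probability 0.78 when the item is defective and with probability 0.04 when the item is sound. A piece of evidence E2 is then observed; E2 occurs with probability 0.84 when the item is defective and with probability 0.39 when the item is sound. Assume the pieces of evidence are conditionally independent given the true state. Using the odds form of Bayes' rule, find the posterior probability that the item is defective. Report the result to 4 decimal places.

Posterior probability ≈ 0.9073

Prior odds = 0.189/(1−0.189) = 0.23305.
Likelihood ratio for E1 = 0.78/0.04 = 19.500.
Likelihood ratio for E2 = 0.84/0.39 = 2.1538.
Posterior odds = prior odds × LR₁ × LR₂ = 9.7879.
Posterior probability = odds/(1+odds) = 9.7879/10.788 = 0.9073.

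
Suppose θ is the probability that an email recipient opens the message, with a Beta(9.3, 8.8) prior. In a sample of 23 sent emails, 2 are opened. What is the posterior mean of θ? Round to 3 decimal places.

Observing 2 successes and 21 failures updates Beta(9.3, 8.8) by adding the success and failure counts to the two shape parameters: α = 9.3+2 = 11.3, β = 8.8+21 = 29.8.
Posterior mean = α/(α+β) = 11.3/41.1 = 0.275.

Posterior mean ≈ 0.275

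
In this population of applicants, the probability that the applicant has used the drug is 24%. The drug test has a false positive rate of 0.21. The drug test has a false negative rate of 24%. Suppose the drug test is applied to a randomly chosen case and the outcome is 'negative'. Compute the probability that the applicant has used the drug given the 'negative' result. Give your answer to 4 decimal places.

Let H be the event that the applicant has used the drug. P(H) = 0.24, so P(¬H) = 0.76. With E the 'negative' result, P(E|H) = 0.24 and P(E|¬H) = 0.79.
P(E) = 0.24·0.24 + 0.79·0.76 = 0.057600 + 0.60040 = 0.65800.
By Bayes' theorem, P(H|E) = 0.057600 / 0.65800 = 0.0875.

P(H | E) ≈ 0.0875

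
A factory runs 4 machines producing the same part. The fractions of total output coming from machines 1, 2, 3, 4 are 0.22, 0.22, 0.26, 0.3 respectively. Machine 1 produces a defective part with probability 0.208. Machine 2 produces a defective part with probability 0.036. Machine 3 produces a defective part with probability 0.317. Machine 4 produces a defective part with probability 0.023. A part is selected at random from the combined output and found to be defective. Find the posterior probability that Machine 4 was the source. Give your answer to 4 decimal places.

Tabulate prior·likelihood by source: [1] prior 0.22, lik 0.208, product 0.04576; [2] prior 0.22, lik 0.036, product 0.007920; [3] prior 0.26, lik 0.317, product 0.08242; [4] prior 0.3, lik 0.023, product 0.006900.
Normalizing constant = 0.14300; the posterior for Machine 4 is its product over the sum, 0.006900/0.14300 = 0.0483.

Posterior probability ≈ 0.0483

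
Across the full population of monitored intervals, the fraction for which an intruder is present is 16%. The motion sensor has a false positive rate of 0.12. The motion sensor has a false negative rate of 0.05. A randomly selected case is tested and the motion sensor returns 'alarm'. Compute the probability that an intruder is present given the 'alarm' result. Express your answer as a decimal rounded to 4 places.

P(H | E) ≈ 0.6013

Let H be the event that an intruder is present. P(H) = 0.16, so P(¬H) = 0.84. With E the 'alarm' result, P(E|H) = 0.95 and P(E|¬H) = 0.12.
P(E) = 0.95·0.16 + 0.12·0.84 = 0.15200 + 0.10080 = 0.25280.
By Bayes' theorem, P(H|E) = 0.15200 / 0.25280 = 0.6013.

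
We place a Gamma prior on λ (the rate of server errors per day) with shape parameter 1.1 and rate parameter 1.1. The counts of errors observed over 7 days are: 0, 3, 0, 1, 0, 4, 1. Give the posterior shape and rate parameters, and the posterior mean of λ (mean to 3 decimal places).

Posterior: Gamma(shape=10.1, rate=8.1); mean ≈ 1.247

The Poisson likelihood adds the total count to the shape and the number of exposure periods to the rate. Here ∑xᵢ = 9 and n = 7, so shape 1.1→10.1 and rate 1.1→8.1.
Posterior mean = shape/rate = 10.1/8.1 = 1.247.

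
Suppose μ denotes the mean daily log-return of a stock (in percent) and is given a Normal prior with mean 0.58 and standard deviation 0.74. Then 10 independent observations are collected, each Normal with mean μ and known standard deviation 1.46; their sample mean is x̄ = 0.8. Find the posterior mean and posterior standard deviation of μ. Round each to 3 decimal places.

With known σ, the Normal prior is conjugate. Weight on the data is w = (n/σ²)/(n/σ² + 1/τ₀²) = 4.69131/(4.69131+1.82615) = 0.71981.
Posterior mean = w·x̄ + (1−w)·μ₀ = 0.71981·0.8 + 0.28019·0.58 = 0.738. Posterior variance = 1/(4.69131+1.82615) = 0.153434, so SD = 0.392.

Posterior mean ≈ 0.738; posterior SD ≈ 0.392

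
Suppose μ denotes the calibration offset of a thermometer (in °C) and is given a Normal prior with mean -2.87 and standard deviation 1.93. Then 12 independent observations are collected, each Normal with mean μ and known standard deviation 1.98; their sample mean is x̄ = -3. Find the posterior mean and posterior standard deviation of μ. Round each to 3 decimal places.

Prior precision 1/τ₀² = 1/1.93² = 0.268464; data precision n/σ² = 12/1.98² = 3.06091.
Posterior precision = 0.268464 + 3.06091 = 3.32938, giving posterior SD = 1/√3.32938 = 0.548.
Posterior mean = (0.268464·-2.87 + 3.06091·-3) / 3.32938 = -2.990.

Posterior mean ≈ -2.990; posterior SD ≈ 0.548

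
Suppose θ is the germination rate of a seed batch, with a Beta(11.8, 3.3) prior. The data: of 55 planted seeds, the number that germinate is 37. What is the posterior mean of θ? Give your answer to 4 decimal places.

Posterior mean ≈ 0.6961

The binomial likelihood is conjugate to the Beta prior: with 37 successes and 18 failures, the posterior is Beta(11.8+37, 3.3+18) = Beta(48.8, 21.3).
E[θ | data] = 48.8/(48.8+21.3) = 0.6961.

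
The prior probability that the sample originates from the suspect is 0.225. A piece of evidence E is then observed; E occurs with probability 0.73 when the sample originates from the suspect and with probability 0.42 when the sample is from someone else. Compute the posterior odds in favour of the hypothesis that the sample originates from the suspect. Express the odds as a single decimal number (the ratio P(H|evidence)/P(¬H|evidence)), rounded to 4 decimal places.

Posterior odds ≈ 0.5046

Prior odds = 0.225/(1−0.225) = 0.29032. In log-odds, ln(0.29032) = -1.2368.
Add log likelihood ratio: ln(1.7381) = 0.55279.
Posterior log-odds = -0.68397, so posterior odds = exp(-0.68397) = 0.50461.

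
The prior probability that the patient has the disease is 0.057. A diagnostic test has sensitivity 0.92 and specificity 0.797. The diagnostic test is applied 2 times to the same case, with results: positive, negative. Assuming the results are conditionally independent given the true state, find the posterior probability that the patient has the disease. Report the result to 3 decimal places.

With H the event that the patient has the disease, the joint likelihood of the observed sequence is P(data|H) = 0.92·0.08 = 0.073600 and P(data|¬H) = 0.203·0.797 = 0.16179.
Bayes: P(H|data) = 0.057·0.073600 / (0.057·0.073600 + 0.943·0.16179) = 0.0041952/0.15676 = 0.0268.

Posterior P(H) ≈ 0.027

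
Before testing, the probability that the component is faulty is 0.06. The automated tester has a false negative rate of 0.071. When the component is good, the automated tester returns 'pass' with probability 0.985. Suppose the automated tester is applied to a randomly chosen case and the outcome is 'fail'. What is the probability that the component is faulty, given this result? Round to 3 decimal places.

Write H for 'the component is faulty'. Prior odds H:¬H = 0.06/0.94 = 0.063830. For the 'fail' outcome, the likelihood ratio is 0.929/0.015 = 61.933.
Posterior odds = 0.063830 × 61.933 = 3.9532, so P(H|E) = 3.9532/(1+3.9532) = 0.798.

P(H | E) ≈ 0.798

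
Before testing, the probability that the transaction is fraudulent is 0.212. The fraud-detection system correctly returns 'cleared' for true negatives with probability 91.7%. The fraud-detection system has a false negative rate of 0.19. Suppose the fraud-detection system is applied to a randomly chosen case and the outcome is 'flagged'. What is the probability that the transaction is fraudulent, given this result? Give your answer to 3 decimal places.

P(H | E) ≈ 0.724

Write H for 'the transaction is fraudulent'. Prior odds H:¬H = 0.212/0.788 = 0.26904. For the 'flagged' outcome, the likelihood ratio is 0.81/0.083 = 9.7590.
Posterior odds = 0.26904 × 9.7590 = 2.6255, so P(H|E) = 2.6255/(1+2.6255) = 0.724.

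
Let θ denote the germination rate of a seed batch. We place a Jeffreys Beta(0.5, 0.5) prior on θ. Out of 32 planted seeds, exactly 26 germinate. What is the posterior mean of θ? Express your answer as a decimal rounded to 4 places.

The binomial likelihood is conjugate to the Beta prior: with 26 successes and 6 failures, the posterior is Beta(0.5+26, 0.5+6) = Beta(26.5, 6.5).
E[θ | data] = 26.5/(26.5+6.5) = 0.8030.

Posterior mean ≈ 0.8030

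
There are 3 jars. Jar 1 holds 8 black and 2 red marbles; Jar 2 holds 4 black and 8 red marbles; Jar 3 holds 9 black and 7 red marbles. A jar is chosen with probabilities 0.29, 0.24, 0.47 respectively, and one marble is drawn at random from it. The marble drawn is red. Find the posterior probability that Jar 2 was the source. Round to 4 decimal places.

Posterior probability ≈ 0.3777

Tabulate prior·likelihood by source: [1] prior 0.29, lik 0.2, product 0.05800; [2] prior 0.24, lik 0.6667, product 0.1600; [3] prior 0.47, lik 0.4375, product 0.2056.
Normalizing constant = 0.42362; the posterior for Jar 2 is its product over the sum, 0.1600/0.42362 = 0.3777.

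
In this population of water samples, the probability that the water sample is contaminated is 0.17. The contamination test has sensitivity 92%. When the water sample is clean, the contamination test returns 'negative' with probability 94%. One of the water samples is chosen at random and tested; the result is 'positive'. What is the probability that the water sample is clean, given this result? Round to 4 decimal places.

Let H be the event that the water sample is contaminated. P(H) = 0.17, so P(¬H) = 0.83. With E the 'positive' result, P(E|H) = 0.92 and P(E|¬H) = 0.06.
P(E) = 0.92·0.17 + 0.06·0.83 = 0.15640 + 0.049800 = 0.20620.
By Bayes' theorem, P(H|E) = 0.15640 / 0.20620 = 0.7585. Hence P(¬H|E) = 1 − 0.7585 = 0.2415.

P(¬H | E) ≈ 0.2415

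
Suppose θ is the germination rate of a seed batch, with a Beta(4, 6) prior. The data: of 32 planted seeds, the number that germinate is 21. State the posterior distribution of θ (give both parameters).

Observing 21 successes and 11 failures updates Beta(4, 6) by adding the success and failure counts to the two shape parameters: α = 4+21 = 25, β = 6+11 = 17.

Posterior: Beta(25, 17)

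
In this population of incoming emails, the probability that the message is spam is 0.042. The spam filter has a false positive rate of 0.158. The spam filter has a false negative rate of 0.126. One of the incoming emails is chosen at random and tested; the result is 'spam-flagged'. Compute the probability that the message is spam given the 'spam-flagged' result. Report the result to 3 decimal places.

Write H for 'the message is spam'. Prior odds H:¬H = 0.042/0.958 = 0.043841. For the 'spam-flagged' outcome, the likelihood ratio is 0.874/0.158 = 5.5316.
Posterior odds = 0.043841 × 5.5316 = 0.24251, so P(H|E) = 0.24251/(1+0.24251) = 0.195.

P(H | E) ≈ 0.195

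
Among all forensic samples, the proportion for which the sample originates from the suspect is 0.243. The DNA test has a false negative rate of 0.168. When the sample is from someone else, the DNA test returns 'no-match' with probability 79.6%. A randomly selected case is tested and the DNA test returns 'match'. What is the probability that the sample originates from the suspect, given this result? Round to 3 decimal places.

Write H for 'the sample originates from the suspect'. Prior odds H:¬H = 0.243/0.757 = 0.32100. For the 'match' outcome, the likelihood ratio is 0.832/0.204 = 4.0784.
Posterior odds = 0.32100 × 4.0784 = 1.3092, so P(H|E) = 1.3092/(1+1.3092) = 0.567.

P(H | E) ≈ 0.567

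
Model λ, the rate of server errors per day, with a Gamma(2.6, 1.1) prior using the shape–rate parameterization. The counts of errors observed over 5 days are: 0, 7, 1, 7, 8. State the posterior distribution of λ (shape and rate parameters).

Posterior: Gamma(shape=25.6, rate=6.1)

The Poisson likelihood adds the total count to the shape and the number of exposure periods to the rate. Here ∑xᵢ = 23 and n = 5, so shape 2.6→25.6 and rate 1.1→6.1.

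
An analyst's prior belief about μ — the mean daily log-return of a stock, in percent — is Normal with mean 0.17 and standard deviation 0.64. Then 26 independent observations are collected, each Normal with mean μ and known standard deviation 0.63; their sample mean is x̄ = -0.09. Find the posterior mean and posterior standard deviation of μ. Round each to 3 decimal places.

Posterior mean ≈ -0.081; posterior SD ≈ 0.121

With known σ, the Normal prior is conjugate. Weight on the data is w = (n/σ²)/(n/σ² + 1/τ₀²) = 65.5077/(65.5077+2.44141) = 0.96407.
Posterior mean = w·x̄ + (1−w)·μ₀ = 0.96407·-0.09 + 0.035930·0.17 = -0.081. Posterior variance = 1/(65.5077+2.44141) = 0.0147169, so SD = 0.121.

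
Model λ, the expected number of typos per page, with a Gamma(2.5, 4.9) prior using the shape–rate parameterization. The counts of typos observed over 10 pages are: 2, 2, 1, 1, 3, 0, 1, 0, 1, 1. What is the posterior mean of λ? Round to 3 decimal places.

The Poisson likelihood adds the total count to the shape and the number of exposure periods to the rate. Here ∑xᵢ = 12 and n = 10, so shape 2.5→14.5 and rate 4.9→14.9.
Posterior mean = shape/rate = 14.5/14.9 = 0.973.

Posterior mean ≈ 0.973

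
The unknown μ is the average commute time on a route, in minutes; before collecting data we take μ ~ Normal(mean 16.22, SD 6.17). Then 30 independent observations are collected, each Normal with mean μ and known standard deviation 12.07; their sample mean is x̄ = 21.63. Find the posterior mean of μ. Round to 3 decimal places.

Posterior mean ≈ 21.018

With known σ, the Normal prior is conjugate. Weight on the data is w = (n/σ²)/(n/σ² + 1/τ₀²) = 0.205924/(0.205924+0.0262682) = 0.88687.
Posterior mean = w·x̄ + (1−w)·μ₀ = 0.88687·21.63 + 0.11313·16.22 = 21.018.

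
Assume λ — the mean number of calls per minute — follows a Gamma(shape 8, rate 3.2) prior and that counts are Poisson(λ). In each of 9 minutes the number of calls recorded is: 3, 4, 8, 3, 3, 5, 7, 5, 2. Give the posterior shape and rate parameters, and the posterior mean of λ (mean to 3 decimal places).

Posterior: Gamma(shape=48, rate=12.2); mean ≈ 3.934

Total count ∑xᵢ = 40 over n = 9 minutes.
Gamma is conjugate to the Poisson likelihood: posterior is Gamma(shape = 8+40 = 48, rate = 3.2+9 = 12.2).
Posterior mean = shape/rate = 48/12.2 = 3.934.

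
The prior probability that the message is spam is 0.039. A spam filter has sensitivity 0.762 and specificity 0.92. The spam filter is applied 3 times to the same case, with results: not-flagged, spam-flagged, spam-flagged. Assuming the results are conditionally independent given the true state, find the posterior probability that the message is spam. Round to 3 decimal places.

With H the event that the message is spam, the joint likelihood of the observed sequence is P(data|H) = 0.238·0.762·0.762 = 0.13819 and P(data|¬H) = 0.92·0.08·0.08 = 0.0058880.
Bayes: P(H|data) = 0.039·0.13819 / (0.039·0.13819 + 0.961·0.0058880) = 0.0053895/0.011048 = 0.4878.

Posterior P(H) ≈ 0.488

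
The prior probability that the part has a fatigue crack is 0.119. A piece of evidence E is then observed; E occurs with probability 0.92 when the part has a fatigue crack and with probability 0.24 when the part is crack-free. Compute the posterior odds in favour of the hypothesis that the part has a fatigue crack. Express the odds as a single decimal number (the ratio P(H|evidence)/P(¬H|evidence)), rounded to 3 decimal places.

Prior odds = 0.119/(1−0.119) = 0.13507.
Likelihood ratio for E = 0.92/0.24 = 3.8333.
Posterior odds = prior odds × LR = 0.51778.

Posterior odds ≈ 0.518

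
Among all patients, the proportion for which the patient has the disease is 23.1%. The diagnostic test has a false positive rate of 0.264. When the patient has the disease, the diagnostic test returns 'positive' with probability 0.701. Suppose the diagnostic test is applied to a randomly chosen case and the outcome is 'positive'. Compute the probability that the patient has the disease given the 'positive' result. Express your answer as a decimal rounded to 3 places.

Let H be the event that the patient has the disease. P(H) = 0.231, so P(¬H) = 0.769. With E the 'positive' result, P(E|H) = 0.701 and P(E|¬H) = 0.264.
P(E) = 0.701·0.231 + 0.264·0.769 = 0.16193 + 0.20302 = 0.36495.
By Bayes' theorem, P(H|E) = 0.16193 / 0.36495 = 0.444.

P(H | E) ≈ 0.444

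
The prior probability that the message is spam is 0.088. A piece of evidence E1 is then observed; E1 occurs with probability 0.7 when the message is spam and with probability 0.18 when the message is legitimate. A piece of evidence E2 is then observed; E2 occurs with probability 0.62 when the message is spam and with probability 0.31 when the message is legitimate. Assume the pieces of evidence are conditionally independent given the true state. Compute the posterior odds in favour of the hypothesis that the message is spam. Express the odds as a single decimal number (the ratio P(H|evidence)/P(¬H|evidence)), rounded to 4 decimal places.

Posterior odds ≈ 0.7505

Prior odds = 0.088/(1−0.088) = 0.096491.
Likelihood ratio for E1 = 0.7/0.18 = 3.8889.
Likelihood ratio for E2 = 0.62/0.31 = 2.0000.
Posterior odds = prior odds × LR₁ × LR₂ = 0.75049.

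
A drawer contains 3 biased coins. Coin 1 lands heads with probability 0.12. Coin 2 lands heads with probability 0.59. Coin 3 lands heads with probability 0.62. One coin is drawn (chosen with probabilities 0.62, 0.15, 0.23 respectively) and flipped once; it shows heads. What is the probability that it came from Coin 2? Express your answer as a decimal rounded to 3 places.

Tabulate prior·likelihood by source: [1] prior 0.62, lik 0.12, product 0.07440; [2] prior 0.15, lik 0.59, product 0.08850; [3] prior 0.23, lik 0.62, product 0.1426.
Normalizing constant = 0.30550; the posterior for Coin 2 is its product over the sum, 0.08850/0.30550 = 0.290.

Posterior probability ≈ 0.290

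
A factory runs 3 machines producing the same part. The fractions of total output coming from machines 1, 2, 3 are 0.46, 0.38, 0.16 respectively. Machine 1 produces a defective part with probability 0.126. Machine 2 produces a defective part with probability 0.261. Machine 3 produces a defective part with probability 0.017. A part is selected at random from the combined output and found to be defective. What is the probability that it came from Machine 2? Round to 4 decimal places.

Posterior probability ≈ 0.6204

Tabulate prior·likelihood by source: [1] prior 0.46, lik 0.126, product 0.05796; [2] prior 0.38, lik 0.261, product 0.09918; [3] prior 0.16, lik 0.017, product 0.002720.
Normalizing constant = 0.15986; the posterior for Machine 2 is its product over the sum, 0.09918/0.15986 = 0.6204.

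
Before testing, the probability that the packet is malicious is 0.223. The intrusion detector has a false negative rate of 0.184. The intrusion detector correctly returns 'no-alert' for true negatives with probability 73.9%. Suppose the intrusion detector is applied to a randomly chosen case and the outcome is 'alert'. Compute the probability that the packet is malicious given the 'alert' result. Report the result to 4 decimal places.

P(H | E) ≈ 0.4729

Let H be the event that the packet is malicious. P(H) = 0.223, so P(¬H) = 0.777. With E the 'alert' result, P(E|H) = 0.816 and P(E|¬H) = 0.261.
P(E) = 0.816·0.223 + 0.261·0.777 = 0.18197 + 0.20280 = 0.38477.
By Bayes' theorem, P(H|E) = 0.18197 / 0.38477 = 0.4729.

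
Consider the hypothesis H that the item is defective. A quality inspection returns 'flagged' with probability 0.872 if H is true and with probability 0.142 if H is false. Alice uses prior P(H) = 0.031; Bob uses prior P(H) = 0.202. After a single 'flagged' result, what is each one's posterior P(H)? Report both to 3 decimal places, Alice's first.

Alice: 0.164; Bob: 0.609

The likelihood ratio for a 'flagged' result is 0.872/0.142 = 6.1408.
Alice: prior odds 0.031/0.969 = 0.031992; posterior odds 0.19646; posterior probability 0.164.
Bob: prior odds 0.202/0.798 = 0.25313; posterior odds 1.5544; posterior probability 0.609.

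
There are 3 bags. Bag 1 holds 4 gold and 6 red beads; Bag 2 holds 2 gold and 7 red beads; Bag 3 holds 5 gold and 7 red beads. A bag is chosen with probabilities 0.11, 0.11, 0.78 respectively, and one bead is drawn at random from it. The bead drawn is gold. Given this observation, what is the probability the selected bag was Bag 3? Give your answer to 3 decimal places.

Posterior probability ≈ 0.826

P(gold|Bag 1) = 0.4; P(gold|Bag 2) = 0.2222; P(gold|Bag 3) = 0.4167.
Prior × likelihood for each source: 0.11·0.4=0.04400, 0.11·0.2222=0.02444, 0.78·0.4167=0.3250. Summing gives P(gold) = 0.39344.
P(Bag 3 | gold) = 0.3250 / 0.39344 = 0.826.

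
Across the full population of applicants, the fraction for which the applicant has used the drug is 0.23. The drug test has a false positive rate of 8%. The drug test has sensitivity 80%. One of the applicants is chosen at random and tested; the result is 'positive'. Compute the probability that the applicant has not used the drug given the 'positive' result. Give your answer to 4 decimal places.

P(¬H | E) ≈ 0.2508

Let H be the event that the applicant has used the drug. P(H) = 0.23, so P(¬H) = 0.77. With E the 'positive' result, P(E|H) = 0.8 and P(E|¬H) = 0.08.
P(E) = 0.8·0.23 + 0.08·0.77 = 0.18400 + 0.061600 = 0.24560.
By Bayes' theorem, P(H|E) = 0.18400 / 0.24560 = 0.7492. Hence P(¬H|E) = 1 − 0.7492 = 0.2508.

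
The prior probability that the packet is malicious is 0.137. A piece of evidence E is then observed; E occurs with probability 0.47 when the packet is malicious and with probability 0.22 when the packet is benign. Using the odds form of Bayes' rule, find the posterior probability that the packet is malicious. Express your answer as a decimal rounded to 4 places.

Posterior probability ≈ 0.2533

Prior odds = 0.137/(1−0.137) = 0.15875. In log-odds, ln(0.15875) = -1.8404.
Add log likelihood ratio: ln(2.1364) = 0.75911.
Posterior log-odds = -1.0813, so posterior odds = exp(-1.0813) = 0.33914. Converting, P(H|E) = 0.33914/1.3391 = 0.2533.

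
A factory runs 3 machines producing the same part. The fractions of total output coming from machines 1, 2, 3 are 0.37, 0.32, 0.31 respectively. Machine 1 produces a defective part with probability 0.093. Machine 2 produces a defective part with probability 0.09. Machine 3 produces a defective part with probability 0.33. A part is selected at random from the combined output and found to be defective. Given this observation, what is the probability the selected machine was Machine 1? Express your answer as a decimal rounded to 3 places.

Tabulate prior·likelihood by source: [1] prior 0.37, lik 0.093, product 0.03441; [2] prior 0.32, lik 0.09, product 0.02880; [3] prior 0.31, lik 0.33, product 0.1023.
Normalizing constant = 0.16551; the posterior for Machine 1 is its product over the sum, 0.03441/0.16551 = 0.208.

Posterior probability ≈ 0.208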